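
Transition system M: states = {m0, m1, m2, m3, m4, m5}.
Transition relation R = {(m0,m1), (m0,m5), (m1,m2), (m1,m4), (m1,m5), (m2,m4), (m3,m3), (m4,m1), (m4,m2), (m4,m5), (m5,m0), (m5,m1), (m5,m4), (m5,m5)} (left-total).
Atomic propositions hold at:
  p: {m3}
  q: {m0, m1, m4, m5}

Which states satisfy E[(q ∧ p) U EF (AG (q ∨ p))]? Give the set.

Sat(q ∧ p) = ∅
Sat(q ∨ p) = {m0, m1, m3, m4, m5}
AG (q ∨ p): greatest fixpoint, start Z0 = {m0, m1, m3, m4, m5}, keep only states in Sat with every successor in Z. Z1 = {m0, m3, m5}; Z2 = {m3}; fixed.
Sat(AG (q ∨ p)) = {m3}
EF (AG (q ∨ p)): least fixpoint, start Z0 = {m3}, add states with some successor in Z. Already a fixed point.
Sat(EF (AG (q ∨ p))) = {m3}
E[(q ∧ p) U EF (AG (q ∨ p))]: least fixpoint, start Z0 = Sat(EF (AG (q ∨ p))) = {m3}, add states in Sat(q ∧ p) with some successor in Z. Already a fixed point.
Sat(E[(q ∧ p) U EF (AG (q ∨ p))]) = {m3}

{m3}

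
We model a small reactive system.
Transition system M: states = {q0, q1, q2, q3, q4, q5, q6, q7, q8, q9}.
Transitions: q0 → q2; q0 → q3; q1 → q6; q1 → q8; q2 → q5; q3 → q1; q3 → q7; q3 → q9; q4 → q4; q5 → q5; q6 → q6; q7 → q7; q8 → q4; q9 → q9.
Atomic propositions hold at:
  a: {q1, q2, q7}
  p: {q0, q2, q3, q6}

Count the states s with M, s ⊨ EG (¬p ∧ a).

1

Sat(¬p) = {q1, q4, q5, q7, q8, q9}
Sat(¬p ∧ a) = {q1, q7}
EG (¬p ∧ a): greatest fixpoint, start Z0 = {q1, q7}, keep only states in Sat with some successor in Z. Z1 = {q7}; fixed.
Sat(EG (¬p ∧ a)) = {q7}
|Sat(EG (¬p ∧ a))| = |{q7}| = 1.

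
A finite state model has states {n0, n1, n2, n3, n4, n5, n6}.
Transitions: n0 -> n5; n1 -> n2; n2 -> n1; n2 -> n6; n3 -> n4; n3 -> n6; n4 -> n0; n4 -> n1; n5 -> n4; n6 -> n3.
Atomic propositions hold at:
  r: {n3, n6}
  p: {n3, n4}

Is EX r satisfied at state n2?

Yes

Sat(EX r) = {s : some successor in {n3, n6}} = {n2, n3, n6}
n2 ∈ Sat(EX r) = {n2, n3, n6}, so the formula holds at n2.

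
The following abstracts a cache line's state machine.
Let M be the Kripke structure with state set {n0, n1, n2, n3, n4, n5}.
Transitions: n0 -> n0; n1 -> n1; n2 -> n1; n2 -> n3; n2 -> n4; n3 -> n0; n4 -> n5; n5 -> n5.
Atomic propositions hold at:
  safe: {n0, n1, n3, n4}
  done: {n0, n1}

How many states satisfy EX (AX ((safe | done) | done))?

4

Sat(safe | done) = {n0, n1, n3, n4}
Sat((safe | done) | done) = {n0, n1, n3, n4}
Sat(AX ((safe | done) | done)) = {s : every successor in {n0, n1, n3, n4}} = {n0, n1, n2, n3}
Sat(EX (AX ((safe | done) | done))) = {s : some successor in {n0, n1, n2, n3}} = {n0, n1, n2, n3}
|Sat(EX (AX ((safe | done) | done)))| = |{n0, n1, n2, n3}| = 4.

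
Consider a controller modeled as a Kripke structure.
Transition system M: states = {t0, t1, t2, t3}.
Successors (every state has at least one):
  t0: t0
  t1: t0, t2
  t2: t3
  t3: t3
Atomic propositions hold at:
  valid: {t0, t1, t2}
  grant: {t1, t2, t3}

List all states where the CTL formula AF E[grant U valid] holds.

E[grant U valid]: least fixpoint, start Z0 = Sat(valid) = {t0, t1, t2}, add states in Sat(grant) with some successor in Z. Already a fixed point.
Sat(E[grant U valid]) = {t0, t1, t2}
AF E[grant U valid]: least fixpoint, start Z0 = {t0, t1, t2}, add states with every successor in Z. Already a fixed point.
Sat(AF E[grant U valid]) = {t0, t1, t2}

{t0, t1, t2}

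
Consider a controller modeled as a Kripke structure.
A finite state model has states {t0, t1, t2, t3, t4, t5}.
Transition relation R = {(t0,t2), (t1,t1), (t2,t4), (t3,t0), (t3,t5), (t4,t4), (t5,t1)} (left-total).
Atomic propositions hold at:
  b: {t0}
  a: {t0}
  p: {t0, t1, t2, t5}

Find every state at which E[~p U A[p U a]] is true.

{t0, t3}

Sat(~p) = {t3, t4}
A[p U a]: least fixpoint, start Z0 = Sat(a) = {t0}, add states in Sat(p) with every successor in Z. Already a fixed point.
Sat(A[p U a]) = {t0}
E[~p U A[p U a]]: least fixpoint, start Z0 = Sat(A[p U a]) = {t0}, add states in Sat(~p) with some successor in Z. Z1 = {t0, t3}; fixed.
Sat(E[~p U A[p U a]]) = {t0, t3}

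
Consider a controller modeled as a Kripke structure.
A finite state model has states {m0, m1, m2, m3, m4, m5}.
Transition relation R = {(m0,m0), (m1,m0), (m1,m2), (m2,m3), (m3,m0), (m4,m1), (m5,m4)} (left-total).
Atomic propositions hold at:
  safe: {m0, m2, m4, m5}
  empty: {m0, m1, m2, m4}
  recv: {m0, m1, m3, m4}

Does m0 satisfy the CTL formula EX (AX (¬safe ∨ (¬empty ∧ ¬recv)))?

Sat(¬safe) = {m1, m3}
Sat(¬empty) = {m3, m5}
Sat(¬recv) = {m2, m5}
Sat(¬empty ∧ ¬recv) = {m5}
Sat(¬safe ∨ (¬empty ∧ ¬recv)) = {m1, m3, m5}
Sat(AX (¬safe ∨ (¬empty ∧ ¬recv))) = {s : every successor in {m1, m3, m5}} = {m2, m4}
Sat(EX (AX (¬safe ∨ (¬empty ∧ ¬recv)))) = {s : some successor in {m2, m4}} = {m1, m5}
m0 ∉ Sat(EX (AX (¬safe ∨ (¬empty ∧ ¬recv)))) = {m1, m5}, so the formula does not hold at m0.

No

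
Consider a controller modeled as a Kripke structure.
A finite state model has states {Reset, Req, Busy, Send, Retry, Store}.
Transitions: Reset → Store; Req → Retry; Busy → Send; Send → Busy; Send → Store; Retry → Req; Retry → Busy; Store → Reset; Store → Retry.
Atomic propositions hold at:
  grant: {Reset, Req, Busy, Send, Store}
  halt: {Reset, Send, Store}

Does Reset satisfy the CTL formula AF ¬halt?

No

Sat(¬halt) = {Req, Busy, Retry}
AF ¬halt: least fixpoint, start Z0 = {Req, Busy, Retry}, add states with every successor in Z. Already a fixed point.
Sat(AF ¬halt) = {Req, Busy, Retry}
Reset ∉ Sat(AF ¬halt) = {Req, Busy, Retry}, so the formula does not hold at Reset.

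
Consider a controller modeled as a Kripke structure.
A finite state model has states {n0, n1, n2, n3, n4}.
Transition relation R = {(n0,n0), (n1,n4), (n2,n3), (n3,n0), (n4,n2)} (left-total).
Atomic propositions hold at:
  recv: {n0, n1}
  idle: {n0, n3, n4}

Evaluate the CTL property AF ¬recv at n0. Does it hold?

Sat(¬recv) = {n2, n3, n4}
AF ¬recv: least fixpoint, start Z0 = {n2, n3, n4}, add states with every successor in Z. Z1 = {n1, n2, n3, n4}; fixed.
Sat(AF ¬recv) = {n1, n2, n3, n4}
n0 ∉ Sat(AF ¬recv) = {n1, n2, n3, n4}, so the formula does not hold at n0.

No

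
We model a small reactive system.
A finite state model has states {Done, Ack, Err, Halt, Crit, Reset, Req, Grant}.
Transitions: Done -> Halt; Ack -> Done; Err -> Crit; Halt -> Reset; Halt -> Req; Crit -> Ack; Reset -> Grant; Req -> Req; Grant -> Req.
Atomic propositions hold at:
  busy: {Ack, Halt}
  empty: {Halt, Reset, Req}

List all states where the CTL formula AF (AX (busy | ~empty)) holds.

Sat(~empty) = {Done, Ack, Err, Crit, Grant}
Sat(busy | ~empty) = {Done, Ack, Err, Halt, Crit, Grant}
Sat(AX (busy | ~empty)) = {s : every successor in {Done, Ack, Err, Halt, Crit, Grant}} = {Done, Ack, Err, Crit, Reset}
AF (AX (busy | ~empty)): least fixpoint, start Z0 = {Done, Ack, Err, Crit, Reset}, add states with every successor in Z. Already a fixed point.
Sat(AF (AX (busy | ~empty))) = {Done, Ack, Err, Crit, Reset}

{Done, Ack, Err, Crit, Reset}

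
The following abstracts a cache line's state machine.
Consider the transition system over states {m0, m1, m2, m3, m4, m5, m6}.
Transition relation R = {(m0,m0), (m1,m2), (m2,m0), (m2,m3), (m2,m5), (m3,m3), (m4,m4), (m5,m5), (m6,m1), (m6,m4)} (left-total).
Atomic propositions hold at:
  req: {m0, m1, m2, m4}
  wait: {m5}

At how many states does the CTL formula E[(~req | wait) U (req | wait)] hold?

6

Sat(~req) = {m3, m5, m6}
Sat(~req | wait) = {m3, m5, m6}
Sat(req | wait) = {m0, m1, m2, m4, m5}
E[(~req | wait) U (req | wait)]: least fixpoint, start Z0 = Sat((req | wait)) = {m0, m1, m2, m4, m5}, add states in Sat(~req | wait) with some successor in Z. Z1 = {m0, m1, m2, m4, m5, m6}; fixed.
Sat(E[(~req | wait) U (req | wait)]) = {m0, m1, m2, m4, m5, m6}
|Sat(E[(~req | wait) U (req | wait)])| = |{m0, m1, m2, m4, m5, m6}| = 6.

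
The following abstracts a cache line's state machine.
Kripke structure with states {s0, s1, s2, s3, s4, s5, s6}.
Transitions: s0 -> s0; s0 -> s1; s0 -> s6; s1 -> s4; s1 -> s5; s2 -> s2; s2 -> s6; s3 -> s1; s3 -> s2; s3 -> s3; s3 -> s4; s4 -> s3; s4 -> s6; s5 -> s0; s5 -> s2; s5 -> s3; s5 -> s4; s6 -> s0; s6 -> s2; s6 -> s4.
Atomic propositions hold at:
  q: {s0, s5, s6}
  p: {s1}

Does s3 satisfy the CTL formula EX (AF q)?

AF q: least fixpoint, start Z0 = {s0, s5, s6}, add states with every successor in Z. Already a fixed point.
Sat(AF q) = {s0, s5, s6}
Sat(EX (AF q)) = {s : some successor in {s0, s5, s6}} = {s0, s1, s2, s4, s5, s6}
s3 ∉ Sat(EX (AF q)) = {s0, s1, s2, s4, s5, s6}, so the formula does not hold at s3.

No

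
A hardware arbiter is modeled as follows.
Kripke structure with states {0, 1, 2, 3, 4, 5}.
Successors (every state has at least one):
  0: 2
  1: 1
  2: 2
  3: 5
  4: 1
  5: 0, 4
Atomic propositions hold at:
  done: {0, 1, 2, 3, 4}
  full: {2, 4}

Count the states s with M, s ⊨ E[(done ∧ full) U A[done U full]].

Sat(done ∧ full) = {2, 4}
A[done U full]: least fixpoint, start Z0 = Sat(full) = {2, 4}, add states in Sat(done) with every successor in Z. Z1 = {0, 2, 4}; fixed.
Sat(A[done U full]) = {0, 2, 4}
E[(done ∧ full) U A[done U full]]: least fixpoint, start Z0 = Sat(A[done U full]) = {0, 2, 4}, add states in Sat(done ∧ full) with some successor in Z. Already a fixed point.
Sat(E[(done ∧ full) U A[done U full]]) = {0, 2, 4}
|Sat(E[(done ∧ full) U A[done U full]])| = |{0, 2, 4}| = 3.

3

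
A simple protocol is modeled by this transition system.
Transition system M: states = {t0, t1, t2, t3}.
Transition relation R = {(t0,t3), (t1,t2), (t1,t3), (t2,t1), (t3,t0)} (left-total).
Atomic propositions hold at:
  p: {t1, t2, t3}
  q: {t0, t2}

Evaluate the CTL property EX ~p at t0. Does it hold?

Sat(~p) = {t0}
Sat(EX ~p) = {s : some successor in {t0}} = {t3}
t0 ∉ Sat(EX ~p) = {t3}, so the formula does not hold at t0.

No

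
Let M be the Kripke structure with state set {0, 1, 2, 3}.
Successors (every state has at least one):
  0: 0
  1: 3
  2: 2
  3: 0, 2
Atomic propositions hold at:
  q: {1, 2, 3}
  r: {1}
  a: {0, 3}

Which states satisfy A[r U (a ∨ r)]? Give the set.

Sat(a ∨ r) = {0, 1, 3}
A[r U (a ∨ r)]: least fixpoint, start Z0 = Sat((a ∨ r)) = {0, 1, 3}, add states in Sat(r) with every successor in Z. Already a fixed point.
Sat(A[r U (a ∨ r)]) = {0, 1, 3}

{0, 1, 3}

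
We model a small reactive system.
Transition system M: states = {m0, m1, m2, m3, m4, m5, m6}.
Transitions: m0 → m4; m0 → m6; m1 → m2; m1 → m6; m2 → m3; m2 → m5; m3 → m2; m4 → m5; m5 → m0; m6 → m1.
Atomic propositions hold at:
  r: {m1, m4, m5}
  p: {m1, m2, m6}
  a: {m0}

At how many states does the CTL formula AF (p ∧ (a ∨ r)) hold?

Sat(a ∨ r) = {m0, m1, m4, m5}
Sat(p ∧ (a ∨ r)) = {m1}
AF (p ∧ (a ∨ r)): least fixpoint, start Z0 = {m1}, add states with every successor in Z. Z1 = {m1, m6}; fixed.
Sat(AF (p ∧ (a ∨ r))) = {m1, m6}
|Sat(AF (p ∧ (a ∨ r)))| = |{m1, m6}| = 2.

2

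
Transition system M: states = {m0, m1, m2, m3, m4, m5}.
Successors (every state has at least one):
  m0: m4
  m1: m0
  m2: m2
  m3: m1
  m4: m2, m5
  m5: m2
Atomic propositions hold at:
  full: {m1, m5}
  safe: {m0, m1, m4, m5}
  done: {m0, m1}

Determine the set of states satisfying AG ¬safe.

{m2}

Sat(¬safe) = {m2, m3}
AG ¬safe: greatest fixpoint, start Z0 = {m2, m3}, keep only states in Sat with every successor in Z. Z1 = {m2}; fixed.
Sat(AG ¬safe) = {m2}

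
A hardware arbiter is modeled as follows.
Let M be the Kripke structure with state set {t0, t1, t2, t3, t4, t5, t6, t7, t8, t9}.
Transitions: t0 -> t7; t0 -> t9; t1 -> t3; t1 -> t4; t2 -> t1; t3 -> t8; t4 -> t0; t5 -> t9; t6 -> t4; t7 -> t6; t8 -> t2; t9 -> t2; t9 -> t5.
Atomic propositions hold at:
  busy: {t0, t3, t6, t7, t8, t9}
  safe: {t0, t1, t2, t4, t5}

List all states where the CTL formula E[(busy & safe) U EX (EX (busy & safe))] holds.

Sat(busy & safe) = {t0}
Sat(EX (busy & safe)) = {s : some successor in {t0}} = {t4}
Sat(EX (EX (busy & safe))) = {s : some successor in {t4}} = {t1, t6}
E[(busy & safe) U EX (EX (busy & safe))]: least fixpoint, start Z0 = Sat(EX (EX (busy & safe))) = {t1, t6}, add states in Sat(busy & safe) with some successor in Z. Already a fixed point.
Sat(E[(busy & safe) U EX (EX (busy & safe))]) = {t1, t6}

{t1, t6}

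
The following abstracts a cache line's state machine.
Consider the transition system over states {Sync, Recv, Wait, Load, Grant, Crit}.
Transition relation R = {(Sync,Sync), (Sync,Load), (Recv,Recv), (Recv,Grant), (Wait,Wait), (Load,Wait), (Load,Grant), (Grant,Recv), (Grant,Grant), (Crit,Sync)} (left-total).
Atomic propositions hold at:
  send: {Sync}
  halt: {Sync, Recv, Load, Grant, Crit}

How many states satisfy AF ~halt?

1

Sat(~halt) = {Wait}
AF ~halt: least fixpoint, start Z0 = {Wait}, add states with every successor in Z. Already a fixed point.
Sat(AF ~halt) = {Wait}
|Sat(AF ~halt)| = |{Wait}| = 1.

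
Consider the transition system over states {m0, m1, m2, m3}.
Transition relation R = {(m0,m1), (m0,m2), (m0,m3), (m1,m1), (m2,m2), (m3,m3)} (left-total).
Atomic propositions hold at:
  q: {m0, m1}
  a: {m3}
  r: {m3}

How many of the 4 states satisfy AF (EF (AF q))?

2

AF q: least fixpoint, start Z0 = {m0, m1}, add states with every successor in Z. Already a fixed point.
Sat(AF q) = {m0, m1}
EF (AF q): least fixpoint, start Z0 = {m0, m1}, add states with some successor in Z. Already a fixed point.
Sat(EF (AF q)) = {m0, m1}
AF (EF (AF q)): least fixpoint, start Z0 = {m0, m1}, add states with every successor in Z. Already a fixed point.
Sat(AF (EF (AF q))) = {m0, m1}
|Sat(AF (EF (AF q)))| = |{m0, m1}| = 2.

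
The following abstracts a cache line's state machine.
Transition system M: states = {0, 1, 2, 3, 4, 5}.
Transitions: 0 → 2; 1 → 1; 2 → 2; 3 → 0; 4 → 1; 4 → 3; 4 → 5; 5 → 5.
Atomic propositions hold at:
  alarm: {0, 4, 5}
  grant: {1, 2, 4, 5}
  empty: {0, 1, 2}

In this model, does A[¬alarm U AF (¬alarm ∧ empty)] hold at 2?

Sat(¬alarm) = {1, 2, 3}
Sat(¬alarm ∧ empty) = {1, 2}
AF (¬alarm ∧ empty): least fixpoint, start Z0 = {1, 2}, add states with every successor in Z. Z1 = {0, 1, 2}; Z2 = {0, 1, 2, 3}; fixed.
Sat(AF (¬alarm ∧ empty)) = {0, 1, 2, 3}
A[¬alarm U AF (¬alarm ∧ empty)]: least fixpoint, start Z0 = Sat(AF (¬alarm ∧ empty)) = {0, 1, 2, 3}, add states in Sat(¬alarm) with every successor in Z. Already a fixed point.
Sat(A[¬alarm U AF (¬alarm ∧ empty)]) = {0, 1, 2, 3}
2 ∈ Sat(A[¬alarm U AF (¬alarm ∧ empty)]) = {0, 1, 2, 3}, so the formula holds at 2.

Yes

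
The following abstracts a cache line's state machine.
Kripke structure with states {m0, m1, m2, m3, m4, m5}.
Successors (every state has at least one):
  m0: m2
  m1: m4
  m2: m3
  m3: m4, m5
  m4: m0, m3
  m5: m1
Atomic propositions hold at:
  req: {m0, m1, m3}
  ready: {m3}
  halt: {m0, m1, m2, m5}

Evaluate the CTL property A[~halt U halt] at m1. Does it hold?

Yes

Sat(~halt) = {m3, m4}
A[~halt U halt]: least fixpoint, start Z0 = Sat(halt) = {m0, m1, m2, m5}, add states in Sat(~halt) with every successor in Z. Already a fixed point.
Sat(A[~halt U halt]) = {m0, m1, m2, m5}
m1 ∈ Sat(A[~halt U halt]) = {m0, m1, m2, m5}, so the formula holds at m1.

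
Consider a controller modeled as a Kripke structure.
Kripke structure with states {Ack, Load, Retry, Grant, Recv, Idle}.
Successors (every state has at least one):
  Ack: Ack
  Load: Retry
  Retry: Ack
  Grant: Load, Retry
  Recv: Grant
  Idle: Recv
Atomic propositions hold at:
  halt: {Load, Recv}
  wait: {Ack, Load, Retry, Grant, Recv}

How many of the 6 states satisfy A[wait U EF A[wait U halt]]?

4

A[wait U halt]: least fixpoint, start Z0 = Sat(halt) = {Load, Recv}, add states in Sat(wait) with every successor in Z. Already a fixed point.
Sat(A[wait U halt]) = {Load, Recv}
EF A[wait U halt]: least fixpoint, start Z0 = {Load, Recv}, add states with some successor in Z. Z1 = {Load, Grant, Recv, Idle}; fixed.
Sat(EF A[wait U halt]) = {Load, Grant, Recv, Idle}
A[wait U EF A[wait U halt]]: least fixpoint, start Z0 = Sat(EF A[wait U halt]) = {Load, Grant, Recv, Idle}, add states in Sat(wait) with every successor in Z. Already a fixed point.
Sat(A[wait U EF A[wait U halt]]) = {Load, Grant, Recv, Idle}
|Sat(A[wait U EF A[wait U halt]])| = |{Load, Grant, Recv, Idle}| = 4.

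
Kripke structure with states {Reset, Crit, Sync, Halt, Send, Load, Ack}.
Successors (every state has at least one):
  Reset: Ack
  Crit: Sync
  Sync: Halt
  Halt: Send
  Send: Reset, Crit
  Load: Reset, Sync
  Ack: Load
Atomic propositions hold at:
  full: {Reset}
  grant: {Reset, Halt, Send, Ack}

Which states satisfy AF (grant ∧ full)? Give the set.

Sat(grant ∧ full) = {Reset}
AF (grant ∧ full): least fixpoint, start Z0 = {Reset}, add states with every successor in Z. Already a fixed point.
Sat(AF (grant ∧ full)) = {Reset}

{Reset}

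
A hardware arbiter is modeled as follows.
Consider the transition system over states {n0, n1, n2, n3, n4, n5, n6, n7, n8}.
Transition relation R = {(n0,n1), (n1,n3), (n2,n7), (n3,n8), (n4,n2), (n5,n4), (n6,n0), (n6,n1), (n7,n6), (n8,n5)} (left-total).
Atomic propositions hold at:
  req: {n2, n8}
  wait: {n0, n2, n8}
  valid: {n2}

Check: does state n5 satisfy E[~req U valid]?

Sat(~req) = {n0, n1, n3, n4, n5, n6, n7}
E[~req U valid]: least fixpoint, start Z0 = Sat(valid) = {n2}, add states in Sat(~req) with some successor in Z. Z1 = {n2, n4}; Z2 = {n2, n4, n5}; fixed.
Sat(E[~req U valid]) = {n2, n4, n5}
n5 ∈ Sat(E[~req U valid]) = {n2, n4, n5}, so the formula holds at n5.

Yes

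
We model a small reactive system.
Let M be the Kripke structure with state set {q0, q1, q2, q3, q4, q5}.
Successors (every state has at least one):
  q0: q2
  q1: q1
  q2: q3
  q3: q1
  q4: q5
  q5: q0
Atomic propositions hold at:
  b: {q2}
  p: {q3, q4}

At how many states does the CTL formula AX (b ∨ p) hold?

2

Sat(b ∨ p) = {q2, q3, q4}
Sat(AX (b ∨ p)) = {s : every successor in {q2, q3, q4}} = {q0, q2}
|Sat(AX (b ∨ p))| = |{q0, q2}| = 2.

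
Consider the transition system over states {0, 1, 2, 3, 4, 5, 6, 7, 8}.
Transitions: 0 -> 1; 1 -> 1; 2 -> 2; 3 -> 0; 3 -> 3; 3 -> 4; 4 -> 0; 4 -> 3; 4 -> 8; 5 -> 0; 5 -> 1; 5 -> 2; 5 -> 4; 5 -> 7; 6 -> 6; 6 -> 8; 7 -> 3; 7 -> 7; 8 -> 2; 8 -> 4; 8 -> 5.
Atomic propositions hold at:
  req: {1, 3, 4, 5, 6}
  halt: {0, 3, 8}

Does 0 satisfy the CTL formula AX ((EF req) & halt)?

No

EF req: least fixpoint, start Z0 = {1, 3, 4, 5, 6}, add states with some successor in Z. Z1 = {0, 1, 3, 4, 5, 6, 7, 8}; fixed.
Sat(EF req) = {0, 1, 3, 4, 5, 6, 7, 8}
Sat((EF req) & halt) = {0, 3, 8}
Sat(AX ((EF req) & halt)) = {s : every successor in {0, 3, 8}} = {4}
0 ∉ Sat(AX ((EF req) & halt)) = {4}, so the formula does not hold at 0.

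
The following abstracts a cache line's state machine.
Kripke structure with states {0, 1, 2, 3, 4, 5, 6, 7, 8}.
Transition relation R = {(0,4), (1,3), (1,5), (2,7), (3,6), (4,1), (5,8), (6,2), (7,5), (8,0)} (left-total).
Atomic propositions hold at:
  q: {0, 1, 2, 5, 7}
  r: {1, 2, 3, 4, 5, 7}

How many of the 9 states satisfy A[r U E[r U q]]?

6

E[r U q]: least fixpoint, start Z0 = Sat(q) = {0, 1, 2, 5, 7}, add states in Sat(r) with some successor in Z. Z1 = {0, 1, 2, 4, 5, 7}; fixed.
Sat(E[r U q]) = {0, 1, 2, 4, 5, 7}
A[r U E[r U q]]: least fixpoint, start Z0 = Sat(E[r U q]) = {0, 1, 2, 4, 5, 7}, add states in Sat(r) with every successor in Z. Already a fixed point.
Sat(A[r U E[r U q]]) = {0, 1, 2, 4, 5, 7}
|Sat(A[r U E[r U q]])| = |{0, 1, 2, 4, 5, 7}| = 6.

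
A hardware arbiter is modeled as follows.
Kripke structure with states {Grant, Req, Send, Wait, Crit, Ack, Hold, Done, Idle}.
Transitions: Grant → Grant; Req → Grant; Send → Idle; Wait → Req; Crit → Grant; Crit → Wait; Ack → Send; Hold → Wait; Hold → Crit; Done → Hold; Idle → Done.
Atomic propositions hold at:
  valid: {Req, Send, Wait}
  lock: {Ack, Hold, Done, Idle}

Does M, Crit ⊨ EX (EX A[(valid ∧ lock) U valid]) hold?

Yes

Sat(valid ∧ lock) = ∅
A[(valid ∧ lock) U valid]: least fixpoint, start Z0 = Sat(valid) = {Req, Send, Wait}, add states in Sat(valid ∧ lock) with every successor in Z. Already a fixed point.
Sat(A[(valid ∧ lock) U valid]) = {Req, Send, Wait}
Sat(EX A[(valid ∧ lock) U valid]) = {s : some successor in {Req, Send, Wait}} = {Wait, Crit, Ack, Hold}
Sat(EX (EX A[(valid ∧ lock) U valid])) = {s : some successor in {Wait, Crit, Ack, Hold}} = {Crit, Hold, Done}
Crit ∈ Sat(EX (EX A[(valid ∧ lock) U valid])) = {Crit, Hold, Done}, so the formula holds at Crit.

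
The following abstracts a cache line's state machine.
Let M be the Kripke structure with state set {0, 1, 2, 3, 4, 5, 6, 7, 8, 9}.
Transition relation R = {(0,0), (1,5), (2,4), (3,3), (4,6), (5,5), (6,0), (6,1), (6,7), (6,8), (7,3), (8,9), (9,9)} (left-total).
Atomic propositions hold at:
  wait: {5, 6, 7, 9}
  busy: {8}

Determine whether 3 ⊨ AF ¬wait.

Sat(¬wait) = {0, 1, 2, 3, 4, 8}
AF ¬wait: least fixpoint, start Z0 = {0, 1, 2, 3, 4, 8}, add states with every successor in Z. Z1 = {0, 1, 2, 3, 4, 7, 8}; Z2 = {0, 1, 2, 3, 4, 6, 7, 8}; fixed.
Sat(AF ¬wait) = {0, 1, 2, 3, 4, 6, 7, 8}
3 ∈ Sat(AF ¬wait) = {0, 1, 2, 3, 4, 6, 7, 8}, so the formula holds at 3.

Yes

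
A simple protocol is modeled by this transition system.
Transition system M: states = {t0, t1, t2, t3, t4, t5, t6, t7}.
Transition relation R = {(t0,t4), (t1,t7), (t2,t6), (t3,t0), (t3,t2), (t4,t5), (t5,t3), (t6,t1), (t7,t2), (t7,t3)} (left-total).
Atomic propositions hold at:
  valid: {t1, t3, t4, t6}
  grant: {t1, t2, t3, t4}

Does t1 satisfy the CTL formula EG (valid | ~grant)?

Sat(~grant) = {t0, t5, t6, t7}
Sat(valid | ~grant) = {t0, t1, t3, t4, t5, t6, t7}
EG (valid | ~grant): greatest fixpoint, start Z0 = {t0, t1, t3, t4, t5, t6, t7}, keep only states in Sat with some successor in Z. Already a fixed point.
Sat(EG (valid | ~grant)) = {t0, t1, t3, t4, t5, t6, t7}
t1 ∈ Sat(EG (valid | ~grant)) = {t0, t1, t3, t4, t5, t6, t7}, so the formula holds at t1.

Yes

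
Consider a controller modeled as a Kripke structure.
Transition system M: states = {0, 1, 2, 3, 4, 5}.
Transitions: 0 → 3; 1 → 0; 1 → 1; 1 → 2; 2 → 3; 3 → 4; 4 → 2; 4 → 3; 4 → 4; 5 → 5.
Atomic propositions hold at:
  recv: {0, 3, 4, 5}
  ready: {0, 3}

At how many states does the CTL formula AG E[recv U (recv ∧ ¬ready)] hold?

1

Sat(¬ready) = {1, 2, 4, 5}
Sat(recv ∧ ¬ready) = {4, 5}
E[recv U (recv ∧ ¬ready)]: least fixpoint, start Z0 = Sat((recv ∧ ¬ready)) = {4, 5}, add states in Sat(recv) with some successor in Z. Z1 = {3, 4, 5}; Z2 = {0, 3, 4, 5}; fixed.
Sat(E[recv U (recv ∧ ¬ready)]) = {0, 3, 4, 5}
AG E[recv U (recv ∧ ¬ready)]: greatest fixpoint, start Z0 = {0, 3, 4, 5}, keep only states in Sat with every successor in Z. Z1 = {0, 3, 5}; Z2 = {0, 5}; Z3 = {5}; fixed.
Sat(AG E[recv U (recv ∧ ¬ready)]) = {5}
|Sat(AG E[recv U (recv ∧ ¬ready)])| = |{5}| = 1.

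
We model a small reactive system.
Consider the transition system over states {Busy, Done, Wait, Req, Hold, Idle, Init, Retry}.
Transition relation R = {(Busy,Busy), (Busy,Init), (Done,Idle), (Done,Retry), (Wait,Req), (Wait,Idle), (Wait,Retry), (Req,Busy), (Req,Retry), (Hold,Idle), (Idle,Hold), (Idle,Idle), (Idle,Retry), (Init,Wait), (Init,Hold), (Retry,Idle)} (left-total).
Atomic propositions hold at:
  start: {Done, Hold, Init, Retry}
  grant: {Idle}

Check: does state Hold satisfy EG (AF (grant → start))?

Sat(grant → start) = {Busy, Done, Wait, Req, Hold, Init, Retry}
AF (grant → start): least fixpoint, start Z0 = {Busy, Done, Wait, Req, Hold, Init, Retry}, add states with every successor in Z. Already a fixed point.
Sat(AF (grant → start)) = {Busy, Done, Wait, Req, Hold, Init, Retry}
EG (AF (grant → start)): greatest fixpoint, start Z0 = {Busy, Done, Wait, Req, Hold, Init, Retry}, keep only states in Sat with some successor in Z. Z1 = {Busy, Done, Wait, Req, Init}; Z2 = {Busy, Wait, Req, Init}; fixed.
Sat(EG (AF (grant → start))) = {Busy, Wait, Req, Init}
Hold ∉ Sat(EG (AF (grant → start))) = {Busy, Wait, Req, Init}, so the formula does not hold at Hold.

No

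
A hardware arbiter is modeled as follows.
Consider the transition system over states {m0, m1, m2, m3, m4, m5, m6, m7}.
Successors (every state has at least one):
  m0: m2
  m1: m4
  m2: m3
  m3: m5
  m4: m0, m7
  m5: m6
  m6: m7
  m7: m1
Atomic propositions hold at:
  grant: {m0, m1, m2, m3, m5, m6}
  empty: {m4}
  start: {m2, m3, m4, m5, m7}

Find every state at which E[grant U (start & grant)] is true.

{m0, m2, m3, m5}

Sat(start & grant) = {m2, m3, m5}
E[grant U (start & grant)]: least fixpoint, start Z0 = Sat((start & grant)) = {m2, m3, m5}, add states in Sat(grant) with some successor in Z. Z1 = {m0, m2, m3, m5}; fixed.
Sat(E[grant U (start & grant)]) = {m0, m2, m3, m5}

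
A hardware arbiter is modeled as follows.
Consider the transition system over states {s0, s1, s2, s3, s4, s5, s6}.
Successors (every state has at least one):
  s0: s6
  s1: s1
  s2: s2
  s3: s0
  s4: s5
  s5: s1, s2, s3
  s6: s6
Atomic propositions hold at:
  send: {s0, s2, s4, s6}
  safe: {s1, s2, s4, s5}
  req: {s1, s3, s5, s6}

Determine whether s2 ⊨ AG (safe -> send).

Yes

Sat(safe -> send) = {s0, s2, s3, s4, s6}
AG (safe -> send): greatest fixpoint, start Z0 = {s0, s2, s3, s4, s6}, keep only states in Sat with every successor in Z. Z1 = {s0, s2, s3, s6}; fixed.
Sat(AG (safe -> send)) = {s0, s2, s3, s6}
s2 ∈ Sat(AG (safe -> send)) = {s0, s2, s3, s6}, so the formula holds at s2.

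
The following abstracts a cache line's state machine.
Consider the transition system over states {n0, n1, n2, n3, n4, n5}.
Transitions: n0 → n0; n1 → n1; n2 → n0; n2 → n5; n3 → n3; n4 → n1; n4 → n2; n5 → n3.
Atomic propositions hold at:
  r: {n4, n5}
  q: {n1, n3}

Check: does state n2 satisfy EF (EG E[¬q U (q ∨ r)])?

Sat(¬q) = {n0, n2, n4, n5}
Sat(q ∨ r) = {n1, n3, n4, n5}
E[¬q U (q ∨ r)]: least fixpoint, start Z0 = Sat((q ∨ r)) = {n1, n3, n4, n5}, add states in Sat(¬q) with some successor in Z. Z1 = {n1, n2, n3, n4, n5}; fixed.
Sat(E[¬q U (q ∨ r)]) = {n1, n2, n3, n4, n5}
EG E[¬q U (q ∨ r)]: greatest fixpoint, start Z0 = {n1, n2, n3, n4, n5}, keep only states in Sat with some successor in Z. Already a fixed point.
Sat(EG E[¬q U (q ∨ r)]) = {n1, n2, n3, n4, n5}
EF (EG E[¬q U (q ∨ r)]): least fixpoint, start Z0 = {n1, n2, n3, n4, n5}, add states with some successor in Z. Already a fixed point.
Sat(EF (EG E[¬q U (q ∨ r)])) = {n1, n2, n3, n4, n5}
n2 ∈ Sat(EF (EG E[¬q U (q ∨ r)])) = {n1, n2, n3, n4, n5}, so the formula holds at n2.

Yes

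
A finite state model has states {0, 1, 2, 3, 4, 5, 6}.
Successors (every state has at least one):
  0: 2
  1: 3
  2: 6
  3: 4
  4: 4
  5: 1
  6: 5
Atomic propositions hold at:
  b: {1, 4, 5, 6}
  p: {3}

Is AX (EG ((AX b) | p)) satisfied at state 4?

Sat(AX b) = {s : every successor in {1, 4, 5, 6}} = {2, 3, 4, 5, 6}
Sat((AX b) | p) = {2, 3, 4, 5, 6}
EG ((AX b) | p): greatest fixpoint, start Z0 = {2, 3, 4, 5, 6}, keep only states in Sat with some successor in Z. Z1 = {2, 3, 4, 6}; Z2 = {2, 3, 4}; Z3 = {3, 4}; fixed.
Sat(EG ((AX b) | p)) = {3, 4}
Sat(AX (EG ((AX b) | p))) = {s : every successor in {3, 4}} = {1, 3, 4}
4 ∈ Sat(AX (EG ((AX b) | p))) = {1, 3, 4}, so the formula holds at 4.

Yes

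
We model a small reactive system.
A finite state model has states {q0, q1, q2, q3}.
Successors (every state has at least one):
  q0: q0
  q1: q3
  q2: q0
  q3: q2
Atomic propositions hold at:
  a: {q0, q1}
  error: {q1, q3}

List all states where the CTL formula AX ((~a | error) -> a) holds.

{q0, q2}

Sat(~a) = {q2, q3}
Sat(~a | error) = {q1, q2, q3}
Sat((~a | error) -> a) = {q0, q1}
Sat(AX ((~a | error) -> a)) = {s : every successor in {q0, q1}} = {q0, q2}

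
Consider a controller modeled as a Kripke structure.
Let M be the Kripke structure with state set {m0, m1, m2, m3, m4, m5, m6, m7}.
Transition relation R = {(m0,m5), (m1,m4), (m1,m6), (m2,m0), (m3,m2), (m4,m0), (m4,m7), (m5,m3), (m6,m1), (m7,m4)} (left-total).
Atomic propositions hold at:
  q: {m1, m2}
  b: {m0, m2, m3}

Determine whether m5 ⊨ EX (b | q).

Sat(b | q) = {m0, m1, m2, m3}
Sat(EX (b | q)) = {s : some successor in {m0, m1, m2, m3}} = {m2, m3, m4, m5, m6}
m5 ∈ Sat(EX (b | q)) = {m2, m3, m4, m5, m6}, so the formula holds at m5.

Yes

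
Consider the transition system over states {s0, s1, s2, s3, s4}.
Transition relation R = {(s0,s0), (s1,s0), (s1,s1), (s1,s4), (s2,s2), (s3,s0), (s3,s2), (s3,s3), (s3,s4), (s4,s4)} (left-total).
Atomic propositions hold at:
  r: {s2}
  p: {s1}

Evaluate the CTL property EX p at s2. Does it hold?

No

Sat(EX p) = {s : some successor in {s1}} = {s1}
s2 ∉ Sat(EX p) = {s1}, so the formula does not hold at s2.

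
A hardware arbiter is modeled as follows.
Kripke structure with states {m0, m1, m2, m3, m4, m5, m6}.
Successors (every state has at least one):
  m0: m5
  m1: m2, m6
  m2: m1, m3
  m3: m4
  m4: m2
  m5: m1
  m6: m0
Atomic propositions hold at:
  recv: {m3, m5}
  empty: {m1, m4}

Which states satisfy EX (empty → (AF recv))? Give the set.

{m0, m1, m2, m4, m6}

AF recv: least fixpoint, start Z0 = {m3, m5}, add states with every successor in Z. Z1 = {m0, m3, m5}; Z2 = {m0, m3, m5, m6}; fixed.
Sat(AF recv) = {m0, m3, m5, m6}
Sat(empty → (AF recv)) = {m0, m2, m3, m5, m6}
Sat(EX (empty → (AF recv))) = {s : some successor in {m0, m2, m3, m5, m6}} = {m0, m1, m2, m4, m6}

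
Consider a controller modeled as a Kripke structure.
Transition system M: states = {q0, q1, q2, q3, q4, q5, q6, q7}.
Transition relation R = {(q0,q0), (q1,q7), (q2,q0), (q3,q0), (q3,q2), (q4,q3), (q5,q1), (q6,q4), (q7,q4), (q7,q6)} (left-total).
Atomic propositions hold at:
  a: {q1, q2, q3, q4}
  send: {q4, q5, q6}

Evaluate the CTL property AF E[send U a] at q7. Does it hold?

Yes

E[send U a]: least fixpoint, start Z0 = Sat(a) = {q1, q2, q3, q4}, add states in Sat(send) with some successor in Z. Z1 = {q1, q2, q3, q4, q5, q6}; fixed.
Sat(E[send U a]) = {q1, q2, q3, q4, q5, q6}
AF E[send U a]: least fixpoint, start Z0 = {q1, q2, q3, q4, q5, q6}, add states with every successor in Z. Z1 = {q1, q2, q3, q4, q5, q6, q7}; fixed.
Sat(AF E[send U a]) = {q1, q2, q3, q4, q5, q6, q7}
q7 ∈ Sat(AF E[send U a]) = {q1, q2, q3, q4, q5, q6, q7}, so the formula holds at q7.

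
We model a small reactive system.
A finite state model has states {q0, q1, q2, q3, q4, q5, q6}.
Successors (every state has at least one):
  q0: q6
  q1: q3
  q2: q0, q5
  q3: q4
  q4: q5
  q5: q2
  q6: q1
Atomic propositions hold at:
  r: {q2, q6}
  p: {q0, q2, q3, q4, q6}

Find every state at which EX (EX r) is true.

Sat(EX r) = {s : some successor in {q2, q6}} = {q0, q5}
Sat(EX (EX r)) = {s : some successor in {q0, q5}} = {q2, q4}

{q2, q4}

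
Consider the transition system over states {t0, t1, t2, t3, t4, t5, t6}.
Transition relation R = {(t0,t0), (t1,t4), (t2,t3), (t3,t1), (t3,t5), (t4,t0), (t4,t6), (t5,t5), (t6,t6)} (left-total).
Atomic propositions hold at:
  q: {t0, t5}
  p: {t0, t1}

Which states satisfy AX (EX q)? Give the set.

{t0, t1, t2, t5}

Sat(EX q) = {s : some successor in {t0, t5}} = {t0, t3, t4, t5}
Sat(AX (EX q)) = {s : every successor in {t0, t3, t4, t5}} = {t0, t1, t2, t5}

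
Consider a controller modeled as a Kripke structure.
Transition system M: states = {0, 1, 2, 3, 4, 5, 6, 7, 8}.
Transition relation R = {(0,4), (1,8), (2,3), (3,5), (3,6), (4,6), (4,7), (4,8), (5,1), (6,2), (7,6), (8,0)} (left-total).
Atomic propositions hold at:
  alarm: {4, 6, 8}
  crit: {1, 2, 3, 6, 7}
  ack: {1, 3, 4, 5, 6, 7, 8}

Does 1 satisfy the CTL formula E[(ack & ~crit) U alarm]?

No

Sat(~crit) = {0, 4, 5, 8}
Sat(ack & ~crit) = {4, 5, 8}
E[(ack & ~crit) U alarm]: least fixpoint, start Z0 = Sat(alarm) = {4, 6, 8}, add states in Sat(ack & ~crit) with some successor in Z. Already a fixed point.
Sat(E[(ack & ~crit) U alarm]) = {4, 6, 8}
1 ∉ Sat(E[(ack & ~crit) U alarm]) = {4, 6, 8}, so the formula does not hold at 1.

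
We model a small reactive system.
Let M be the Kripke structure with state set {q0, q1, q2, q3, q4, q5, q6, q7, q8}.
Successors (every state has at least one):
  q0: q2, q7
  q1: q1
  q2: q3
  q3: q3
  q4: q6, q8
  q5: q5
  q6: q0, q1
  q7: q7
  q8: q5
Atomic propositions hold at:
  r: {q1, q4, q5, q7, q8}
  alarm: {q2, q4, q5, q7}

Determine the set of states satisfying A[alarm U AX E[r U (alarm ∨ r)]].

Sat(alarm ∨ r) = {q1, q2, q4, q5, q7, q8}
E[r U (alarm ∨ r)]: least fixpoint, start Z0 = Sat((alarm ∨ r)) = {q1, q2, q4, q5, q7, q8}, add states in Sat(r) with some successor in Z. Already a fixed point.
Sat(E[r U (alarm ∨ r)]) = {q1, q2, q4, q5, q7, q8}
Sat(AX E[r U (alarm ∨ r)]) = {s : every successor in {q1, q2, q4, q5, q7, q8}} = {q0, q1, q5, q7, q8}
A[alarm U AX E[r U (alarm ∨ r)]]: least fixpoint, start Z0 = Sat(AX E[r U (alarm ∨ r)]) = {q0, q1, q5, q7, q8}, add states in Sat(alarm) with every successor in Z. Already a fixed point.
Sat(A[alarm U AX E[r U (alarm ∨ r)]]) = {q0, q1, q5, q7, q8}

{q0, q1, q5, q7, q8}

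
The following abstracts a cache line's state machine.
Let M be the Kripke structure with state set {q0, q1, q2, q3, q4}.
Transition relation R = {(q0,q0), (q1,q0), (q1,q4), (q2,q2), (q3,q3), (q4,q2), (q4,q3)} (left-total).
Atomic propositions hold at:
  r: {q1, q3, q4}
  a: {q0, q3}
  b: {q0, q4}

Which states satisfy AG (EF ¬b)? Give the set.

Sat(¬b) = {q1, q2, q3}
EF ¬b: least fixpoint, start Z0 = {q1, q2, q3}, add states with some successor in Z. Z1 = {q1, q2, q3, q4}; fixed.
Sat(EF ¬b) = {q1, q2, q3, q4}
AG (EF ¬b): greatest fixpoint, start Z0 = {q1, q2, q3, q4}, keep only states in Sat with every successor in Z. Z1 = {q2, q3, q4}; fixed.
Sat(AG (EF ¬b)) = {q2, q3, q4}

{q2, q3, q4}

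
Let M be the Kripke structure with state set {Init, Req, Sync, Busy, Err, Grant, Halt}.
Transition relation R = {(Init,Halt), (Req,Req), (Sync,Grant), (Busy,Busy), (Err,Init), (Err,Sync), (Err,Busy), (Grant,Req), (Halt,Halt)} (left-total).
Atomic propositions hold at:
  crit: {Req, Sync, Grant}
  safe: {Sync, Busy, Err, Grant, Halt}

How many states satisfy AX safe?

4

Sat(AX safe) = {s : every successor in {Sync, Busy, Err, Grant, Halt}} = {Init, Sync, Busy, Halt}
|Sat(AX safe)| = |{Init, Sync, Busy, Halt}| = 4.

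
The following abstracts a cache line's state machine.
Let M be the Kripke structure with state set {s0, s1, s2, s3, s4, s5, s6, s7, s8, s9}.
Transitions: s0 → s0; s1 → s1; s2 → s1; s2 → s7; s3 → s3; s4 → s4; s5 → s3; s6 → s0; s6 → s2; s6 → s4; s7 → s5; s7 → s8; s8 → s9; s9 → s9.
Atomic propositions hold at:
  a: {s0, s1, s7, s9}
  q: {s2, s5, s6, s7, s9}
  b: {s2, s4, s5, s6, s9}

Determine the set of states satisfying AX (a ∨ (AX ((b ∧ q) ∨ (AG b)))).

{s0, s1, s2, s4, s8, s9}

Sat(b ∧ q) = {s2, s5, s6, s9}
AG b: greatest fixpoint, start Z0 = {s2, s4, s5, s6, s9}, keep only states in Sat with every successor in Z. Z1 = {s4, s9}; fixed.
Sat(AG b) = {s4, s9}
Sat((b ∧ q) ∨ (AG b)) = {s2, s4, s5, s6, s9}
Sat(AX ((b ∧ q) ∨ (AG b))) = {s : every successor in {s2, s4, s5, s6, s9}} = {s4, s8, s9}
Sat(a ∨ (AX ((b ∧ q) ∨ (AG b)))) = {s0, s1, s4, s7, s8, s9}
Sat(AX (a ∨ (AX ((b ∧ q) ∨ (AG b))))) = {s : every successor in {s0, s1, s4, s7, s8, s9}} = {s0, s1, s2, s4, s8, s9}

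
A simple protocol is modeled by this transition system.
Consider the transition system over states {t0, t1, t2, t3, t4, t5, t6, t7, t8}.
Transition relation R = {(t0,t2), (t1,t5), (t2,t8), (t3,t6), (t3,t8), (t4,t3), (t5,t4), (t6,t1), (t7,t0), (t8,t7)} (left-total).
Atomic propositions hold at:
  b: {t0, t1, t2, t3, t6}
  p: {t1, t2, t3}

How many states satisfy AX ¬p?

Sat(¬p) = {t0, t4, t5, t6, t7, t8}
Sat(AX ¬p) = {s : every successor in {t0, t4, t5, t6, t7, t8}} = {t1, t2, t3, t5, t7, t8}
|Sat(AX ¬p)| = |{t1, t2, t3, t5, t7, t8}| = 6.

6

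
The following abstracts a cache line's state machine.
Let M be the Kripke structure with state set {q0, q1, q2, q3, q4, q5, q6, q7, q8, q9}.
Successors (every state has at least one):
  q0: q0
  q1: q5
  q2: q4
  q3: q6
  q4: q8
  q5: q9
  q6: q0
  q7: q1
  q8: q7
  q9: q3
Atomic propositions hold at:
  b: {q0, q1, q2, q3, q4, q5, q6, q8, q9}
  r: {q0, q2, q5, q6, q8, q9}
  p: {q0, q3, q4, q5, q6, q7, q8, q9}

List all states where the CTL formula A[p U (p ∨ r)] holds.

{q0, q2, q3, q4, q5, q6, q7, q8, q9}

Sat(p ∨ r) = {q0, q2, q3, q4, q5, q6, q7, q8, q9}
A[p U (p ∨ r)]: least fixpoint, start Z0 = Sat((p ∨ r)) = {q0, q2, q3, q4, q5, q6, q7, q8, q9}, add states in Sat(p) with every successor in Z. Already a fixed point.
Sat(A[p U (p ∨ r)]) = {q0, q2, q3, q4, q5, q6, q7, q8, q9}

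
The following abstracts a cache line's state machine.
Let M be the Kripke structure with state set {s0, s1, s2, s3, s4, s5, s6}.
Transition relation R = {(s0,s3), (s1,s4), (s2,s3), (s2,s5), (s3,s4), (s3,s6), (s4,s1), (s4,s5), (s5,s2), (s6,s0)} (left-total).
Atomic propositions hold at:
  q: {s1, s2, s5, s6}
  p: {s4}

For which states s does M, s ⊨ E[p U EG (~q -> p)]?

Sat(~q) = {s0, s3, s4}
Sat(~q -> p) = {s1, s2, s4, s5, s6}
EG (~q -> p): greatest fixpoint, start Z0 = {s1, s2, s4, s5, s6}, keep only states in Sat with some successor in Z. Z1 = {s1, s2, s4, s5}; fixed.
Sat(EG (~q -> p)) = {s1, s2, s4, s5}
E[p U EG (~q -> p)]: least fixpoint, start Z0 = Sat(EG (~q -> p)) = {s1, s2, s4, s5}, add states in Sat(p) with some successor in Z. Already a fixed point.
Sat(E[p U EG (~q -> p)]) = {s1, s2, s4, s5}

{s1, s2, s4, s5}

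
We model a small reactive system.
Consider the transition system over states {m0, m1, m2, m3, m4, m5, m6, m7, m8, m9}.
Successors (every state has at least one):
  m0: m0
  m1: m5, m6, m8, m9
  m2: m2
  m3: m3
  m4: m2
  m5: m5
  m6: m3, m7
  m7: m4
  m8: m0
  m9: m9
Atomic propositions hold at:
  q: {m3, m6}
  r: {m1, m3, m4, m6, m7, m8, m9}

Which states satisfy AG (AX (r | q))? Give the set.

Sat(r | q) = {m1, m3, m4, m6, m7, m8, m9}
Sat(AX (r | q)) = {s : every successor in {m1, m3, m4, m6, m7, m8, m9}} = {m3, m6, m7, m9}
AG (AX (r | q)): greatest fixpoint, start Z0 = {m3, m6, m7, m9}, keep only states in Sat with every successor in Z. Z1 = {m3, m6, m9}; Z2 = {m3, m9}; fixed.
Sat(AG (AX (r | q))) = {m3, m9}

{m3, m9}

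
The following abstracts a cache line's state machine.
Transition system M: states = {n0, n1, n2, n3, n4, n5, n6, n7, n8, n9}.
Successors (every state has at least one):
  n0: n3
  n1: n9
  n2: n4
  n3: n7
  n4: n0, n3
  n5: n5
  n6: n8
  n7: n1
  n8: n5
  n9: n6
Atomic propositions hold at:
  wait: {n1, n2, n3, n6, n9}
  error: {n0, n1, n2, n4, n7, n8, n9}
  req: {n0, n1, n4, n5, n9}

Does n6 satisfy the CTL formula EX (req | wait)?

Sat(req | wait) = {n0, n1, n2, n3, n4, n5, n6, n9}
Sat(EX (req | wait)) = {s : some successor in {n0, n1, n2, n3, n4, n5, n6, n9}} = {n0, n1, n2, n4, n5, n7, n8, n9}
n6 ∉ Sat(EX (req | wait)) = {n0, n1, n2, n4, n5, n7, n8, n9}, so the formula does not hold at n6.

No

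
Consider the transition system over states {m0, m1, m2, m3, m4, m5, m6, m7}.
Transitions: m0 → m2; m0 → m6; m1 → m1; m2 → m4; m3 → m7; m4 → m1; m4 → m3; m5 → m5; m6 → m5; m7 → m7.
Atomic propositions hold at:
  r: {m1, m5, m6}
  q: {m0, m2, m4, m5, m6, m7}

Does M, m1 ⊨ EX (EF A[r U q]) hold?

No

A[r U q]: least fixpoint, start Z0 = Sat(q) = {m0, m2, m4, m5, m6, m7}, add states in Sat(r) with every successor in Z. Already a fixed point.
Sat(A[r U q]) = {m0, m2, m4, m5, m6, m7}
EF A[r U q]: least fixpoint, start Z0 = {m0, m2, m4, m5, m6, m7}, add states with some successor in Z. Z1 = {m0, m2, m3, m4, m5, m6, m7}; fixed.
Sat(EF A[r U q]) = {m0, m2, m3, m4, m5, m6, m7}
Sat(EX (EF A[r U q])) = {s : some successor in {m0, m2, m3, m4, m5, m6, m7}} = {m0, m2, m3, m4, m5, m6, m7}
m1 ∉ Sat(EX (EF A[r U q])) = {m0, m2, m3, m4, m5, m6, m7}, so the formula does not hold at m1.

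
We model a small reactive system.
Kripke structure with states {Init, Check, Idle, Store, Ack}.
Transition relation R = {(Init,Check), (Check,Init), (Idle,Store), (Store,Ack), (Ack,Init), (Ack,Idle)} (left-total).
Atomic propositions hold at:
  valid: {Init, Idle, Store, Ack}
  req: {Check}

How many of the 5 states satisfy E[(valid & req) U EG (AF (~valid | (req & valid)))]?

2

Sat(valid & req) = ∅
Sat(~valid) = {Check}
Sat(req & valid) = ∅
Sat(~valid | (req & valid)) = {Check}
AF (~valid | (req & valid)): least fixpoint, start Z0 = {Check}, add states with every successor in Z. Z1 = {Init, Check}; fixed.
Sat(AF (~valid | (req & valid))) = {Init, Check}
EG (AF (~valid | (req & valid))): greatest fixpoint, start Z0 = {Init, Check}, keep only states in Sat with some successor in Z. Already a fixed point.
Sat(EG (AF (~valid | (req & valid)))) = {Init, Check}
E[(valid & req) U EG (AF (~valid | (req & valid)))]: least fixpoint, start Z0 = Sat(EG (AF (~valid | (req & valid)))) = {Init, Check}, add states in Sat(valid & req) with some successor in Z. Already a fixed point.
Sat(E[(valid & req) U EG (AF (~valid | (req & valid)))]) = {Init, Check}
|Sat(E[(valid & req) U EG (AF (~valid | (req & valid)))])| = |{Init, Check}| = 2.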